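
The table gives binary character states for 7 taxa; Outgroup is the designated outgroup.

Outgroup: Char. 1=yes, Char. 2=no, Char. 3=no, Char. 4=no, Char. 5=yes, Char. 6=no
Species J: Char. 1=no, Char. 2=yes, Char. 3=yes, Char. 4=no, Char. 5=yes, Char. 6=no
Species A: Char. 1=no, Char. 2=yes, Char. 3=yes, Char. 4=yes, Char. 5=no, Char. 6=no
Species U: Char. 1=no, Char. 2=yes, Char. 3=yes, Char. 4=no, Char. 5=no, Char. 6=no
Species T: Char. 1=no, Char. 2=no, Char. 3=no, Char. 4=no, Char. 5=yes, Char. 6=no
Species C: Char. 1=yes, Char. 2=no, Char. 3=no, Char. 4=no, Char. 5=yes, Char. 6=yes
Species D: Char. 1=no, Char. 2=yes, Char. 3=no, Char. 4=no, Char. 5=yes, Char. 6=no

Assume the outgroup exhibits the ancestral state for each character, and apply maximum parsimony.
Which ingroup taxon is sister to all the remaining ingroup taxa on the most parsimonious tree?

Species C

Character polarity is set by the outgroup: the derived state is whichever differs from the outgroup's state, so for Char. 1, Char. 5 the derived state is 'no', and for the remaining characters it is 'yes'.
Only Species A, Species D, Species J, Species T, and Species U show the derived state 'no' for Char. 1, supporting them as a clade.
Char. 2 (derived state 'yes') is shared by Species A, Species D, Species J, and Species U — a synapomorphy uniting that clade.
Only Species A, Species J, and Species U show the derived state 'yes' for Char. 3, supporting them as a clade.
Char. 4 (derived state 'yes') is unique to Species A (autapomorphy; uninformative for grouping).
Char. 5 (derived state 'no') is shared by Species A and Species U — a synapomorphy uniting that clade.
Char. 6 (derived state 'yes') is unique to Species C (autapomorphy; uninformative for grouping).
Most parsimonious ingroup topology: ((((Species J,(Species A,Species U)),Species D),Species T),Species C).
Species C is sister to the clade containing all other ingroup taxa, so it is the earliest-diverging (most basal) ingroup lineage.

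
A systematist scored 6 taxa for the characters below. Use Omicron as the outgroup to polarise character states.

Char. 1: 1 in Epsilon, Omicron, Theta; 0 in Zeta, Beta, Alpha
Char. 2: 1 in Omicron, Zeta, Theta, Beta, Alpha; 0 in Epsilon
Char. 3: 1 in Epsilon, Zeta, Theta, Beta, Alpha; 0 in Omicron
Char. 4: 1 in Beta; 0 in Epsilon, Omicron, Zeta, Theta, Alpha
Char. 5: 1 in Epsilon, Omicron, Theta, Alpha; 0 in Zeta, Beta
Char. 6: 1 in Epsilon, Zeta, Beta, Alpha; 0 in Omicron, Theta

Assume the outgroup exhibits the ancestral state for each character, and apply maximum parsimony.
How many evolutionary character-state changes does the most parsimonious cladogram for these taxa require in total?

6

Character polarity is set by the outgroup: the derived state is whichever differs from the outgroup's state, so for Char. 1, Char. 2, Char. 5 the derived state is '0', and for the remaining characters it is '1'.
Char. 1 (derived state '0') is shared by Alpha, Beta, and Zeta — a synapomorphy uniting that clade.
Char. 2: derived state '0' in Epsilon only — an autapomorphy, so it tells us nothing about relationships among taxa.
All ingroup taxa share the derived state '1' for Char. 3; it defines the ingroup but does not resolve relationships within it.
Char. 4 (derived state '1') is unique to Beta (autapomorphy; uninformative for grouping).
Char. 5 (derived state '0') is shared by Beta and Zeta — a synapomorphy uniting that clade.
Char. 6 (derived state '1') is shared by Alpha, Beta, Epsilon, and Zeta — a synapomorphy uniting that clade.
Most parsimonious ingroup topology: ((Epsilon,(Alpha,(Beta,Zeta))),Theta).
Changes per character on this tree: Char. 1: 1; Char. 2: 1; Char. 3: 1; Char. 4: 1; Char. 5: 1; Char. 6: 1.
Total = 6.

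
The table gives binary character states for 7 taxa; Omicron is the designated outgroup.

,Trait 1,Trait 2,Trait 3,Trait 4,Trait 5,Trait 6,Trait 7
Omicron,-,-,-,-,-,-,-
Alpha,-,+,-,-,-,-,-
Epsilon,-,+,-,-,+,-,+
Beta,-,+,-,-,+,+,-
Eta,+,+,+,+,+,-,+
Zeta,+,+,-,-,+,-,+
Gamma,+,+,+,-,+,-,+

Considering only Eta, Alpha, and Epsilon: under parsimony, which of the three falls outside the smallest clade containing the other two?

The outgroup has state '-' for every character, so '+' is the derived state throughout.
Only Eta, Gamma, and Zeta show the derived state '+' for Trait 1, supporting them as a clade.
Trait 2 (derived state '+') is shared by all ingroup taxa — unites the whole ingroup.
Trait 3 (derived state '+') is shared by Eta and Gamma — a synapomorphy uniting that clade.
Trait 4: derived state '+' in Eta only — an autapomorphy, so it tells us nothing about relationships among taxa.
Trait 5 (derived state '+') is shared by Beta, Epsilon, Eta, Gamma, and Zeta — a synapomorphy uniting that clade.
Trait 6 (derived state '+') is unique to Beta (autapomorphy; uninformative for grouping).
Trait 7 (derived state '+') is shared by Epsilon, Eta, Gamma, and Zeta — a synapomorphy uniting that clade.
Most parsimonious ingroup topology: (Alpha,((Epsilon,((Eta,Gamma),Zeta)),Beta)).
Eta and Epsilon share a more recent common ancestor with each other than either does with Alpha, so Alpha is the least closely related of the three.

Alpha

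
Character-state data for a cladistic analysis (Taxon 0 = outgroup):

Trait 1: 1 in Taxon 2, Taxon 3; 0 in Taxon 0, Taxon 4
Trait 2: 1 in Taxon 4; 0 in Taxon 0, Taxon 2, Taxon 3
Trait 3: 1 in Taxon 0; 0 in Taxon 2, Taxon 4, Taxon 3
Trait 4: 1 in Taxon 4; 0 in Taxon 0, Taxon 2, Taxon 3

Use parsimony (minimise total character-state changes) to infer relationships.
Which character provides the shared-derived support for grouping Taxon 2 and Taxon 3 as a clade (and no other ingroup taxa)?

Character polarity is set by the outgroup: the derived state is whichever differs from the outgroup's state, so for Trait 3 the derived state is '0', and for the remaining characters it is '1'.
Only Taxon 2 and Taxon 3 show the derived state '1' for Trait 1, supporting them as a clade.
Trait 2: derived state '1' in Taxon 4 only — an autapomorphy, so it tells us nothing about relationships among taxa.
Trait 3 (derived state '0') is shared by all ingroup taxa — unites the whole ingroup.
Trait 4 (derived state '1') is unique to Taxon 4 (autapomorphy; uninformative for grouping).
Most parsimonious ingroup topology: ((Taxon 2,Taxon 3),Taxon 4).
The clade {Taxon 2, Taxon 3} is supported by Trait 1: its derived state '1' occurs in exactly those taxa and in no other taxon (including the outgroup).

Trait 1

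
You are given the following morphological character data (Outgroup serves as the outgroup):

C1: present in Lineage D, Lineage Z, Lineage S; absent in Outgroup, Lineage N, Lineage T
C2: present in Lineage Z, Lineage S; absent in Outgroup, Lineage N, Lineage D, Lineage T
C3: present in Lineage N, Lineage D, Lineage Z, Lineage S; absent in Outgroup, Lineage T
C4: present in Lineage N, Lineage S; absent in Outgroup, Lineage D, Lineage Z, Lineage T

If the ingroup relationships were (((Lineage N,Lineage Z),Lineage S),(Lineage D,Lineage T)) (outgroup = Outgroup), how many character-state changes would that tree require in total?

Map each character onto (((Lineage N,Lineage Z),Lineage S),(Lineage D,Lineage T)) (rooted by Outgroup) and count the minimum state changes it requires (Fitch parsimony):
C1: 3; C2: 2; C3: 2; C4: 2.
Total tree length = 9.

9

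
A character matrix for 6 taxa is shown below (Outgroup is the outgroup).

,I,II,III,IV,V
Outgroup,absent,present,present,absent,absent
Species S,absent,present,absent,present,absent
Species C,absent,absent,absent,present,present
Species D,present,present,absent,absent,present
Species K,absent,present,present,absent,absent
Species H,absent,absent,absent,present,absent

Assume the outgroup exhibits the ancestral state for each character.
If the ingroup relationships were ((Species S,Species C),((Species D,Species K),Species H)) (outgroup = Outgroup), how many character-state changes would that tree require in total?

9

Map each character onto ((Species S,Species C),((Species D,Species K),Species H)) (rooted by Outgroup) and count the minimum state changes it requires (Fitch parsimony):
I: 1; II: 2; III: 2; IV: 2; V: 2.
Total tree length = 9.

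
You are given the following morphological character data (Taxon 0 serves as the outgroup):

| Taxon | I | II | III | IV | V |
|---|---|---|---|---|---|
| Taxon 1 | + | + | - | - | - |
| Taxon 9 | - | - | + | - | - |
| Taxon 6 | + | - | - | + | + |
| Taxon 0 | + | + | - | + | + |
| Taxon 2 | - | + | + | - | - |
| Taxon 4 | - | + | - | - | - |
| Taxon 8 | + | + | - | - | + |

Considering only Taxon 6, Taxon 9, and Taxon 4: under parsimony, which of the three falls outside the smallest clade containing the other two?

Taxon 6

Character polarity is set by the outgroup: the derived state is whichever differs from the outgroup's state, so for I, II, IV, V the derived state is '-', and for the remaining characters it is '+'.
Only Taxon 2, Taxon 4, and Taxon 9 show the derived state '-' for I, supporting them as a clade.
II (state '-') occurs in Taxon 6 and Taxon 9 but conflicts with the nesting implied by the other characters — most parsimoniously interpreted as homoplasy.
III (derived state '+') is shared by Taxon 2 and Taxon 9 — a synapomorphy uniting that clade.
IV (derived state '-') is shared by Taxon 1, Taxon 2, Taxon 4, Taxon 8, and Taxon 9 — a synapomorphy uniting that clade.
Only Taxon 1, Taxon 2, Taxon 4, and Taxon 9 show the derived state '-' for V, supporting them as a clade.
Most parsimonious ingroup topology: (((Taxon 1,(Taxon 4,(Taxon 2,Taxon 9))),Taxon 8),Taxon 6).
Taxon 9 and Taxon 4 share a more recent common ancestor with each other than either does with Taxon 6, so Taxon 6 is the least closely related of the three.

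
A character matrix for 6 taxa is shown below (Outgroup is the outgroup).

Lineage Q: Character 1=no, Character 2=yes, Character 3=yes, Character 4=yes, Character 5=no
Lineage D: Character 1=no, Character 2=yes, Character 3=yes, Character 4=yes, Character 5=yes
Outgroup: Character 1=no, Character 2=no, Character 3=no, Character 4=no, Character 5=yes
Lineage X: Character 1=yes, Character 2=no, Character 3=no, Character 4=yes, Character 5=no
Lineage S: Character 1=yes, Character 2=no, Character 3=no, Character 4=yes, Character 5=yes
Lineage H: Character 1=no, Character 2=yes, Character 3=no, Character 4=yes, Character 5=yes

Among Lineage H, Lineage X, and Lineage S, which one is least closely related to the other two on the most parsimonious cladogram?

Lineage H

Character polarity is set by the outgroup: the derived state is whichever differs from the outgroup's state, so for Character 5 the derived state is 'no', and for the remaining characters it is 'yes'.
Only Lineage S and Lineage X show the derived state 'yes' for Character 1, supporting them as a clade.
Character 2: derived state 'yes' in Lineage D, Lineage H, and Lineage Q only — synapomorphy for {Lineage D, Lineage H, Lineage Q}.
Character 3: derived state 'yes' in Lineage D and Lineage Q only — synapomorphy for {Lineage D, Lineage Q}.
Character 4 (derived state 'yes') is shared by all ingroup taxa — unites the whole ingroup.
Character 5 (state 'no') occurs in Lineage Q and Lineage X but conflicts with the nesting implied by the other characters — most parsimoniously interpreted as homoplasy.
Most parsimonious ingroup topology: ((Lineage X,Lineage S),(Lineage H,(Lineage D,Lineage Q))).
Lineage S and Lineage X share a more recent common ancestor with each other than either does with Lineage H, so Lineage H is the least closely related of the three.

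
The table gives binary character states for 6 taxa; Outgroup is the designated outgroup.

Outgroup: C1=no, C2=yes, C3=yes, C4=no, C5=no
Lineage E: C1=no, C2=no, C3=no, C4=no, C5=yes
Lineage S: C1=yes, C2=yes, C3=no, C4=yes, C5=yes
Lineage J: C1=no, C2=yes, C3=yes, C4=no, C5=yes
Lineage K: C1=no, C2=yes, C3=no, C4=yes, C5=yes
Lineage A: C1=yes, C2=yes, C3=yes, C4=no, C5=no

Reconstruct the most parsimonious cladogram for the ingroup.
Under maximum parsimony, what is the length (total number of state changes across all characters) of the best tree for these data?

Character polarity is set by the outgroup: the derived state is whichever differs from the outgroup's state, so for C2, C3 the derived state is 'no', and for the remaining characters it is 'yes'.
C1 groups Lineage A and Lineage S, which is incompatible with the clades supported by the remaining characters; treating it as convergent (homoplasy) costs fewer steps than any alternative tree.
C2 (derived state 'no') is unique to Lineage E (autapomorphy; uninformative for grouping).
C3 (derived state 'no') is shared by Lineage E, Lineage K, and Lineage S — a synapomorphy uniting that clade.
C4: derived state 'yes' in Lineage K and Lineage S only — synapomorphy for {Lineage K, Lineage S}.
C5: derived state 'yes' in Lineage E, Lineage J, Lineage K, and Lineage S only — synapomorphy for {Lineage E, Lineage J, Lineage K, Lineage S}.
Most parsimonious ingroup topology: (((Lineage E,(Lineage S,Lineage K)),Lineage J),Lineage A).
Changes per character on this tree: C1: 2; C2: 1; C3: 1; C4: 1; C5: 1.
Total = 6.

6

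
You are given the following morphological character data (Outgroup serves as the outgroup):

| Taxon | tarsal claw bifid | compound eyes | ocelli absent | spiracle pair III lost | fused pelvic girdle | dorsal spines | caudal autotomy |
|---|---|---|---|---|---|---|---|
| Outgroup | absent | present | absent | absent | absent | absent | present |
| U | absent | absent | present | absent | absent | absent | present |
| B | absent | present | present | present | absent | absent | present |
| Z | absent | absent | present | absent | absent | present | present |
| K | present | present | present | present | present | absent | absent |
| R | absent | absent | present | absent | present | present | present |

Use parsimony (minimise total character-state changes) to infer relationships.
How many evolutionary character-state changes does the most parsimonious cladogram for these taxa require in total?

Character polarity is set by the outgroup: the derived state is whichever differs from the outgroup's state, so for compound eyes, caudal autotomy the derived state is 'absent', and for the remaining characters it is 'present'.
tarsal claw bifid (derived state 'present') is unique to K (autapomorphy; uninformative for grouping).
compound eyes (derived state 'absent') is shared by R, U, and Z — a synapomorphy uniting that clade.
ocelli absent (derived state 'present') is shared by all ingroup taxa — unites the whole ingroup.
spiracle pair III lost (derived state 'present') is shared by B and K — a synapomorphy uniting that clade.
fused pelvic girdle groups K and R, which is incompatible with the clades supported by the remaining characters; treating it as convergent (homoplasy) costs fewer steps than any alternative tree.
Only R and Z show the derived state 'present' for dorsal spines, supporting them as a clade.
caudal autotomy (derived state 'absent') is unique to K (autapomorphy; uninformative for grouping).
Most parsimonious ingroup topology: ((U,(Z,R)),(B,K)).
Changes per character on this tree: tarsal claw bifid: 1; compound eyes: 1; ocelli absent: 1; spiracle pair III lost: 1; fused pelvic girdle: 2; dorsal spines: 1; caudal autotomy: 1.
Total = 8.

8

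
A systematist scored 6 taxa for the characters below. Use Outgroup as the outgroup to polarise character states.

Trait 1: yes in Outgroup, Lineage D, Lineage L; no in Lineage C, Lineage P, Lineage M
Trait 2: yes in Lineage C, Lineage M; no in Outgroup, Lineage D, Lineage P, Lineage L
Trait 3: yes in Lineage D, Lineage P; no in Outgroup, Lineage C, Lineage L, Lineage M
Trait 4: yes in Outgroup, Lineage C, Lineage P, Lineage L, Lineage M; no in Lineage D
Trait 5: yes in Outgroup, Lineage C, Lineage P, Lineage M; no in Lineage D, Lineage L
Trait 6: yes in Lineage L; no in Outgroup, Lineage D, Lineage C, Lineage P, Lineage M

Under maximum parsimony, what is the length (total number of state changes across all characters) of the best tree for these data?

7

Character polarity is set by the outgroup: the derived state is whichever differs from the outgroup's state, so for Trait 1, Trait 4, Trait 5 the derived state is 'no', and for the remaining characters it is 'yes'.
Trait 1 (derived state 'no') is shared by Lineage C, Lineage M, and Lineage P — a synapomorphy uniting that clade.
Only Lineage C and Lineage M show the derived state 'yes' for Trait 2, supporting them as a clade.
Trait 3 groups Lineage D and Lineage P, which is incompatible with the clades supported by the remaining characters; treating it as convergent (homoplasy) costs fewer steps than any alternative tree.
Trait 4: derived state 'no' in Lineage D only — an autapomorphy, so it tells us nothing about relationships among taxa.
Trait 5: derived state 'no' in Lineage D and Lineage L only — synapomorphy for {Lineage D, Lineage L}.
Trait 6: derived state 'yes' in Lineage L only — an autapomorphy, so it tells us nothing about relationships among taxa.
Most parsimonious ingroup topology: ((Lineage L,Lineage D),((Lineage C,Lineage M),Lineage P)).
Changes per character on this tree: Trait 1: 1; Trait 2: 1; Trait 3: 2; Trait 4: 1; Trait 5: 1; Trait 6: 1.
Total = 7.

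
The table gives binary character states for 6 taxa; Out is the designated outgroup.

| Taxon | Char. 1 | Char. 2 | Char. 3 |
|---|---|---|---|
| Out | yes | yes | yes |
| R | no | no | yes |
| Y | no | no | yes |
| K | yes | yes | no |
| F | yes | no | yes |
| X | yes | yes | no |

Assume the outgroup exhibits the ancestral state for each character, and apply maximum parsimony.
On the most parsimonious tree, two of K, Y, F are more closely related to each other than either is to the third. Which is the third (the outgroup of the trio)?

K

The outgroup has state 'yes' for every character, so 'no' is the derived state throughout.
Char. 1 (derived state 'no') is shared by R and Y — a synapomorphy uniting that clade.
Char. 2 (derived state 'no') is shared by F, R, and Y — a synapomorphy uniting that clade.
Char. 3 (derived state 'no') is shared by K and X — a synapomorphy uniting that clade.
Most parsimonious ingroup topology: (((R,Y),F),(K,X)).
F and Y share a more recent common ancestor with each other than either does with K, so K is the least closely related of the three.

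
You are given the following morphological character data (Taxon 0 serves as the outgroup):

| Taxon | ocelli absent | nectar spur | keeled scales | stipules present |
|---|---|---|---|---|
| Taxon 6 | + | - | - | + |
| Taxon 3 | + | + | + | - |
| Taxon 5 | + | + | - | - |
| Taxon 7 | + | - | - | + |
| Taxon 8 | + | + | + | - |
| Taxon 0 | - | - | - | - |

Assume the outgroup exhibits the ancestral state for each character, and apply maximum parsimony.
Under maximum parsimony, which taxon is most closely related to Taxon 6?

Taxon 7

The outgroup has state '-' for every character, so '+' is the derived state throughout.
All ingroup taxa share the derived state '+' for ocelli absent; it defines the ingroup but does not resolve relationships within it.
nectar spur (derived state '+') is shared by Taxon 3, Taxon 5, and Taxon 8 — a synapomorphy uniting that clade.
Only Taxon 3 and Taxon 8 show the derived state '+' for keeled scales, supporting them as a clade.
Only Taxon 6 and Taxon 7 show the derived state '+' for stipules present, supporting them as a clade.
Most parsimonious ingroup topology: (((Taxon 8,Taxon 3),Taxon 5),(Taxon 6,Taxon 7)).
Taxon 6 and Taxon 7 form a cherry on this tree, so they are sister taxa.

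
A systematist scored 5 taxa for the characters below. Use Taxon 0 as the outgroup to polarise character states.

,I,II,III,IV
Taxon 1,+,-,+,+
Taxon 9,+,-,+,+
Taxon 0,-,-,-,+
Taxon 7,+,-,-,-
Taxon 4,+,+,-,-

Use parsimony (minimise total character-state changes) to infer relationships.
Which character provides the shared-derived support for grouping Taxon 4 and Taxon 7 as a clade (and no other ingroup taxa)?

IV

Character polarity is set by the outgroup: the derived state is whichever differs from the outgroup's state, so for IV the derived state is '-', and for the remaining characters it is '+'.
All ingroup taxa share the derived state '+' for I; it defines the ingroup but does not resolve relationships within it.
II (derived state '+') is unique to Taxon 4 (autapomorphy; uninformative for grouping).
III: derived state '+' in Taxon 1 and Taxon 9 only — synapomorphy for {Taxon 1, Taxon 9}.
Only Taxon 4 and Taxon 7 show the derived state '-' for IV, supporting them as a clade.
Most parsimonious ingroup topology: ((Taxon 9,Taxon 1),(Taxon 4,Taxon 7)).
The clade {Taxon 4, Taxon 7} is supported by IV: its derived state '-' occurs in exactly those taxa and in no other taxon (including the outgroup).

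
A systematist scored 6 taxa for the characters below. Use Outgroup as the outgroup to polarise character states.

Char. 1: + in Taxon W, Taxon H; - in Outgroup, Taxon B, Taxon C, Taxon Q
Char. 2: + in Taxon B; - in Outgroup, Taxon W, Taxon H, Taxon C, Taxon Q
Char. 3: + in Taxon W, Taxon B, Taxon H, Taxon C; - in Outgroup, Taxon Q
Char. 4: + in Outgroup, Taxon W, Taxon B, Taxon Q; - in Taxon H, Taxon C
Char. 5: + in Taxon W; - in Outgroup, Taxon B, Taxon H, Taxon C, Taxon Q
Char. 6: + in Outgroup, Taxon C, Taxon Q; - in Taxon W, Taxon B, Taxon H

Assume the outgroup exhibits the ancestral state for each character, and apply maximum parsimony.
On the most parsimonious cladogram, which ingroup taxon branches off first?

Taxon Q

Character polarity is set by the outgroup: the derived state is whichever differs from the outgroup's state, so for Char. 4, Char. 6 the derived state is '-', and for the remaining characters it is '+'.
Char. 1: derived state '+' in Taxon H and Taxon W only — synapomorphy for {Taxon H, Taxon W}.
Char. 2 (derived state '+') is unique to Taxon B (autapomorphy; uninformative for grouping).
Only Taxon B, Taxon C, Taxon H, and Taxon W show the derived state '+' for Char. 3, supporting them as a clade.
Char. 4 groups Taxon C and Taxon H, which is incompatible with the clades supported by the remaining characters; treating it as convergent (homoplasy) costs fewer steps than any alternative tree.
Char. 5 (derived state '+') is unique to Taxon W (autapomorphy; uninformative for grouping).
Only Taxon B, Taxon H, and Taxon W show the derived state '-' for Char. 6, supporting them as a clade.
Most parsimonious ingroup topology: ((((Taxon W,Taxon H),Taxon B),Taxon C),Taxon Q).
Taxon Q is sister to the clade containing all other ingroup taxa, so it is the earliest-diverging (most basal) ingroup lineage.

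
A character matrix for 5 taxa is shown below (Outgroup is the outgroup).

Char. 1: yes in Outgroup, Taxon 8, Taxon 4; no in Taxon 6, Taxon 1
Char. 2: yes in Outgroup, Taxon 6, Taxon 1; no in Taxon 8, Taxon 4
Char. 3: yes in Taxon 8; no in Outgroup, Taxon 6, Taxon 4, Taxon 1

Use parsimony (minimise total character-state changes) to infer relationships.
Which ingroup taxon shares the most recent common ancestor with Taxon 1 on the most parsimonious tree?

Character polarity is set by the outgroup: the derived state is whichever differs from the outgroup's state, so for Char. 1, Char. 2 the derived state is 'no', and for the remaining characters it is 'yes'.
Only Taxon 1 and Taxon 6 show the derived state 'no' for Char. 1, supporting them as a clade.
Only Taxon 4 and Taxon 8 show the derived state 'no' for Char. 2, supporting them as a clade.
Char. 3: derived state 'yes' in Taxon 8 only — an autapomorphy, so it tells us nothing about relationships among taxa.
Most parsimonious ingroup topology: ((Taxon 6,Taxon 1),(Taxon 8,Taxon 4)).
Taxon 1 and Taxon 6 form a cherry on this tree, so they are sister taxa.

Taxon 6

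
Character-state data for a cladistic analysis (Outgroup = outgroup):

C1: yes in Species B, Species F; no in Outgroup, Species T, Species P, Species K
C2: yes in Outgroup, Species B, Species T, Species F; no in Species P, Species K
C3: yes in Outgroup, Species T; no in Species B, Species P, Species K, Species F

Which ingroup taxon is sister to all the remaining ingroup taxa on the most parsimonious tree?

Character polarity is set by the outgroup: the derived state is whichever differs from the outgroup's state, so for C2, C3 the derived state is 'no', and for the remaining characters it is 'yes'.
Only Species B and Species F show the derived state 'yes' for C1, supporting them as a clade.
Only Species K and Species P show the derived state 'no' for C2, supporting them as a clade.
Only Species B, Species F, Species K, and Species P show the derived state 'no' for C3, supporting them as a clade.
Most parsimonious ingroup topology: (((Species B,Species F),(Species P,Species K)),Species T).
Species T is sister to the clade containing all other ingroup taxa, so it is the earliest-diverging (most basal) ingroup lineage.

Species T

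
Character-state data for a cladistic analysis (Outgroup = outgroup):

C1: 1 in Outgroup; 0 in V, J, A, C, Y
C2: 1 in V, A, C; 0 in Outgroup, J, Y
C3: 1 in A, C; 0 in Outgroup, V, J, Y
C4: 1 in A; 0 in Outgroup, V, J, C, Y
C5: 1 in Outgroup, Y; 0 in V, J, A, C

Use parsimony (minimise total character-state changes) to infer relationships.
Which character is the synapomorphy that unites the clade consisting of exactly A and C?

C3

Character polarity is set by the outgroup: the derived state is whichever differs from the outgroup's state, so for C1, C5 the derived state is '0', and for the remaining characters it is '1'.
C1 (derived state '0') is shared by all ingroup taxa — unites the whole ingroup.
Only A, C, and V show the derived state '1' for C2, supporting them as a clade.
Only A and C show the derived state '1' for C3, supporting them as a clade.
C4: derived state '1' in A only — an autapomorphy, so it tells us nothing about relationships among taxa.
C5: derived state '0' in A, C, J, and V only — synapomorphy for {A, C, J, V}.
Most parsimonious ingroup topology: (((V,(A,C)),J),Y).
The clade {A, C} is supported by C3: its derived state '1' occurs in exactly those taxa and in no other taxon (including the outgroup).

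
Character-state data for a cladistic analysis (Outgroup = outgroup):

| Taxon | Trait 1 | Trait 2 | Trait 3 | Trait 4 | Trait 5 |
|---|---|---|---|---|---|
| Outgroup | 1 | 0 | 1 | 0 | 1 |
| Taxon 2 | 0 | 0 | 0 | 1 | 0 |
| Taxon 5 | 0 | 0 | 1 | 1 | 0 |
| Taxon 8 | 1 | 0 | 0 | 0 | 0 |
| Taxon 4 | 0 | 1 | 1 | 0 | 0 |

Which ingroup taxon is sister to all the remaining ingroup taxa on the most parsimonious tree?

Character polarity is set by the outgroup: the derived state is whichever differs from the outgroup's state, so for Trait 1, Trait 3, Trait 5 the derived state is '0', and for the remaining characters it is '1'.
Trait 1 (derived state '0') is shared by Taxon 2, Taxon 4, and Taxon 5 — a synapomorphy uniting that clade.
Trait 2 (derived state '1') is unique to Taxon 4 (autapomorphy; uninformative for grouping).
Trait 3 groups Taxon 2 and Taxon 8, which is incompatible with the clades supported by the remaining characters; treating it as convergent (homoplasy) costs fewer steps than any alternative tree.
Only Taxon 2 and Taxon 5 show the derived state '1' for Trait 4, supporting them as a clade.
Trait 5 (derived state '0') is shared by all ingroup taxa — unites the whole ingroup.
Most parsimonious ingroup topology: (((Taxon 2,Taxon 5),Taxon 4),Taxon 8).
Taxon 8 is sister to the clade containing all other ingroup taxa, so it is the earliest-diverging (most basal) ingroup lineage.

Taxon 8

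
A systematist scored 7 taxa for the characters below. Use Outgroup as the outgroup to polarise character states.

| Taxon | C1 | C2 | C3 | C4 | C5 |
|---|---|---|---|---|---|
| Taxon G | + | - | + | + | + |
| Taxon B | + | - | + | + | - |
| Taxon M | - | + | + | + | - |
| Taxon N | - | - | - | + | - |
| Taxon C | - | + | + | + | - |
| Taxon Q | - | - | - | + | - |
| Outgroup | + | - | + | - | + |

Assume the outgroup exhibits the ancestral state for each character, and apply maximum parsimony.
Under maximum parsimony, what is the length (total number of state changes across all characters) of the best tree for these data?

Character polarity is set by the outgroup: the derived state is whichever differs from the outgroup's state, so for C1, C3, C5 the derived state is '-', and for the remaining characters it is '+'.
Only Taxon C, Taxon M, Taxon N, and Taxon Q show the derived state '-' for C1, supporting them as a clade.
C2 (derived state '+') is shared by Taxon C and Taxon M — a synapomorphy uniting that clade.
Only Taxon N and Taxon Q show the derived state '-' for C3, supporting them as a clade.
C4 (derived state '+') is shared by all ingroup taxa — unites the whole ingroup.
C5: derived state '-' in Taxon B, Taxon C, Taxon M, Taxon N, and Taxon Q only — synapomorphy for {Taxon B, Taxon C, Taxon M, Taxon N, Taxon Q}.
Most parsimonious ingroup topology: ((Taxon B,((Taxon C,Taxon M),(Taxon N,Taxon Q))),Taxon G).
Changes per character on this tree: C1: 1; C2: 1; C3: 1; C4: 1; C5: 1.
Total = 5.

5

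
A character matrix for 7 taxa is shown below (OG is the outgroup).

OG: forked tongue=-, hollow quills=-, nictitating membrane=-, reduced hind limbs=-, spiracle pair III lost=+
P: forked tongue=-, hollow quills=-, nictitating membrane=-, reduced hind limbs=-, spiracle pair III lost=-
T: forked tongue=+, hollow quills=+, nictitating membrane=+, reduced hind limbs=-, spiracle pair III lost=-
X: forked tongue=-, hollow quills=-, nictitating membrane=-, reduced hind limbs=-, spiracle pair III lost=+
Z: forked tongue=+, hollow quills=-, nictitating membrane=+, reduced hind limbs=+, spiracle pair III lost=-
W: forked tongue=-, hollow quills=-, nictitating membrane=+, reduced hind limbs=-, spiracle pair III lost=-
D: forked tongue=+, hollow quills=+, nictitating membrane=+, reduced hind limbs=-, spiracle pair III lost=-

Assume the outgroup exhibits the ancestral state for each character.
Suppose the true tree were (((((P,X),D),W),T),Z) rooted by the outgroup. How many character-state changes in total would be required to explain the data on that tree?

Map each character onto (((((P,X),D),W),T),Z) (rooted by OG) and count the minimum state changes it requires (Fitch parsimony):
forked tongue: 3; hollow quills: 2; nictitating membrane: 2; reduced hind limbs: 1; spiracle pair III lost: 2.
Total tree length = 10.

10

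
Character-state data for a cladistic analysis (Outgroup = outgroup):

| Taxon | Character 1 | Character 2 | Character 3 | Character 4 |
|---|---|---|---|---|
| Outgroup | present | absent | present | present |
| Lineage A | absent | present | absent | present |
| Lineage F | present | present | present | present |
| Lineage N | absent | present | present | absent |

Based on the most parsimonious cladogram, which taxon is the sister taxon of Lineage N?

Lineage A

Character polarity is set by the outgroup: the derived state is whichever differs from the outgroup's state, so for Character 1, Character 3, Character 4 the derived state is 'absent', and for the remaining characters it is 'present'.
Character 1 (derived state 'absent') is shared by Lineage A and Lineage N — a synapomorphy uniting that clade.
All ingroup taxa share the derived state 'present' for Character 2; it defines the ingroup but does not resolve relationships within it.
Character 3: derived state 'absent' in Lineage A only — an autapomorphy, so it tells us nothing about relationships among taxa.
Character 4 (derived state 'absent') is unique to Lineage N (autapomorphy; uninformative for grouping).
Most parsimonious ingroup topology: ((Lineage A,Lineage N),Lineage F).
Lineage N and Lineage A form a cherry on this tree, so they are sister taxa.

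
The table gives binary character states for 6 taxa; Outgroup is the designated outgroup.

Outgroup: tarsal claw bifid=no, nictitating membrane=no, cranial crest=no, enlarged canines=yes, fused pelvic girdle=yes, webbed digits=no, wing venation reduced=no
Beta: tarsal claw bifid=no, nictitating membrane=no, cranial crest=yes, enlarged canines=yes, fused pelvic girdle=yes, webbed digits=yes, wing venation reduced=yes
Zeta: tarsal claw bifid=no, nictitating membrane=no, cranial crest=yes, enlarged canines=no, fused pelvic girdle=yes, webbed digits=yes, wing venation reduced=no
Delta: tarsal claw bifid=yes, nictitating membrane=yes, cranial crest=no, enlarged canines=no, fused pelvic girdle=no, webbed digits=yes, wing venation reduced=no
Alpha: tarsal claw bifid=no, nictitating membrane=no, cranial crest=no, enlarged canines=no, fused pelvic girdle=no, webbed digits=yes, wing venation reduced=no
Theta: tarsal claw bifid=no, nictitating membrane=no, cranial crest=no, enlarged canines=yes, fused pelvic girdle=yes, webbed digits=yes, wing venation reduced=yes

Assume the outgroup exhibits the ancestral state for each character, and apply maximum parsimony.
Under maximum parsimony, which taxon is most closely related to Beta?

Theta

Character polarity is set by the outgroup: the derived state is whichever differs from the outgroup's state, so for enlarged canines, fused pelvic girdle the derived state is 'no', and for the remaining characters it is 'yes'.
tarsal claw bifid (derived state 'yes') is unique to Delta (autapomorphy; uninformative for grouping).
nictitating membrane (derived state 'yes') is unique to Delta (autapomorphy; uninformative for grouping).
cranial crest (state 'yes') occurs in Beta and Zeta but conflicts with the nesting implied by the other characters — most parsimoniously interpreted as homoplasy.
enlarged canines: derived state 'no' in Alpha, Delta, and Zeta only — synapomorphy for {Alpha, Delta, Zeta}.
fused pelvic girdle (derived state 'no') is shared by Alpha and Delta — a synapomorphy uniting that clade.
webbed digits (derived state 'yes') is shared by all ingroup taxa — unites the whole ingroup.
wing venation reduced (derived state 'yes') is shared by Beta and Theta — a synapomorphy uniting that clade.
Most parsimonious ingroup topology: ((Beta,Theta),(Zeta,(Delta,Alpha))).
Beta and Theta form a cherry on this tree, so they are sister taxa.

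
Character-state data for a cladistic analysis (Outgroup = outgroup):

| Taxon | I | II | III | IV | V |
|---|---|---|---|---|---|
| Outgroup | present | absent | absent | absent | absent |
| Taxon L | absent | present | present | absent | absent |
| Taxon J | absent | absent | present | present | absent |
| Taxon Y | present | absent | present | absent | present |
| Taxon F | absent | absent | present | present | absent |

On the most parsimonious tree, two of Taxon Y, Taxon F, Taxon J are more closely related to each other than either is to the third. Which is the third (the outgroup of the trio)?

Character polarity is set by the outgroup: the derived state is whichever differs from the outgroup's state, so for I the derived state is 'absent', and for the remaining characters it is 'present'.
Only Taxon F, Taxon J, and Taxon L show the derived state 'absent' for I, supporting them as a clade.
II (derived state 'present') is unique to Taxon L (autapomorphy; uninformative for grouping).
All ingroup taxa share the derived state 'present' for III; it defines the ingroup but does not resolve relationships within it.
Only Taxon F and Taxon J show the derived state 'present' for IV, supporting them as a clade.
V (derived state 'present') is unique to Taxon Y (autapomorphy; uninformative for grouping).
Most parsimonious ingroup topology: ((Taxon L,(Taxon J,Taxon F)),Taxon Y).
Taxon J and Taxon F share a more recent common ancestor with each other than either does with Taxon Y, so Taxon Y is the least closely related of the three.

Taxon Y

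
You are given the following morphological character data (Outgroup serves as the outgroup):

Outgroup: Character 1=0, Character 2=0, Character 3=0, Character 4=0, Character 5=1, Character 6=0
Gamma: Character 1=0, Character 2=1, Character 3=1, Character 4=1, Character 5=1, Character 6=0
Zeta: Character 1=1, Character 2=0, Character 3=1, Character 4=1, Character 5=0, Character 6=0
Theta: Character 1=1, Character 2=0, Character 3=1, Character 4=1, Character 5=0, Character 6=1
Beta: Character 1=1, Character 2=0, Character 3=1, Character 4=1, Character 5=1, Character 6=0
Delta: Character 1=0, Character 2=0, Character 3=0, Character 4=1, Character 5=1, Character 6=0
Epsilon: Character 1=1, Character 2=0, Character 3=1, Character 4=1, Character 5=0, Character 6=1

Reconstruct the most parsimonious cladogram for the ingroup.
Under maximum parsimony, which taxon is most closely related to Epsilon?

Character polarity is set by the outgroup: the derived state is whichever differs from the outgroup's state, so for Character 5 the derived state is '0', and for the remaining characters it is '1'.
Only Beta, Epsilon, Theta, and Zeta show the derived state '1' for Character 1, supporting them as a clade.
Character 2: derived state '1' in Gamma only — an autapomorphy, so it tells us nothing about relationships among taxa.
Character 3: derived state '1' in Beta, Epsilon, Gamma, Theta, and Zeta only — synapomorphy for {Beta, Epsilon, Gamma, Theta, Zeta}.
Character 4 (derived state '1') is shared by all ingroup taxa — unites the whole ingroup.
Character 5: derived state '0' in Epsilon, Theta, and Zeta only — synapomorphy for {Epsilon, Theta, Zeta}.
Character 6: derived state '1' in Epsilon and Theta only — synapomorphy for {Epsilon, Theta}.
Most parsimonious ingroup topology: ((Gamma,((Zeta,(Theta,Epsilon)),Beta)),Delta).
Epsilon and Theta form a cherry on this tree, so they are sister taxa.

Theta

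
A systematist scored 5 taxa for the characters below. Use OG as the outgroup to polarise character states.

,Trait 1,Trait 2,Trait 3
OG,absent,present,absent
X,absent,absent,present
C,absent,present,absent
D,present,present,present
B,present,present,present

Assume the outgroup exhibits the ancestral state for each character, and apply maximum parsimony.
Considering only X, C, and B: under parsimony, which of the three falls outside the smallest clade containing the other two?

C

Character polarity is set by the outgroup: the derived state is whichever differs from the outgroup's state, so for Trait 2 the derived state is 'absent', and for the remaining characters it is 'present'.
Only B and D show the derived state 'present' for Trait 1, supporting them as a clade.
Trait 2: derived state 'absent' in X only — an autapomorphy, so it tells us nothing about relationships among taxa.
Trait 3 (derived state 'present') is shared by B, D, and X — a synapomorphy uniting that clade.
Most parsimonious ingroup topology: ((X,(D,B)),C).
X and B share a more recent common ancestor with each other than either does with C, so C is the least closely related of the three.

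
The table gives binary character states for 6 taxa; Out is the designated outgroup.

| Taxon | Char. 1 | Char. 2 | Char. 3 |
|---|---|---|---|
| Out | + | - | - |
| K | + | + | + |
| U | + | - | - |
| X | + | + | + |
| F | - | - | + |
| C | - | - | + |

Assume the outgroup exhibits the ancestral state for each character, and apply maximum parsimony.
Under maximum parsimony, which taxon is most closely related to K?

X

Character polarity is set by the outgroup: the derived state is whichever differs from the outgroup's state, so for Char. 1 the derived state is '-', and for the remaining characters it is '+'.
Only C and F show the derived state '-' for Char. 1, supporting them as a clade.
Only K and X show the derived state '+' for Char. 2, supporting them as a clade.
Only C, F, K, and X show the derived state '+' for Char. 3, supporting them as a clade.
Most parsimonious ingroup topology: (((K,X),(F,C)),U).
K and X form a cherry on this tree, so they are sister taxa.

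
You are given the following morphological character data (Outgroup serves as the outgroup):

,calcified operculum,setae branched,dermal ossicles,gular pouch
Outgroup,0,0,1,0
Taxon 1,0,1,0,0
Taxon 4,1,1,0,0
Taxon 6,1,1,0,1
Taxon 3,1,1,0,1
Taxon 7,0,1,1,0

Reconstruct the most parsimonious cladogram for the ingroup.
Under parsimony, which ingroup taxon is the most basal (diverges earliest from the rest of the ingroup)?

Character polarity is set by the outgroup: the derived state is whichever differs from the outgroup's state, so for dermal ossicles the derived state is '0', and for the remaining characters it is '1'.
calcified operculum: derived state '1' in Taxon 3, Taxon 4, and Taxon 6 only — synapomorphy for {Taxon 3, Taxon 4, Taxon 6}.
All ingroup taxa share the derived state '1' for setae branched; it defines the ingroup but does not resolve relationships within it.
dermal ossicles: derived state '0' in Taxon 1, Taxon 3, Taxon 4, and Taxon 6 only — synapomorphy for {Taxon 1, Taxon 3, Taxon 4, Taxon 6}.
gular pouch (derived state '1') is shared by Taxon 3 and Taxon 6 — a synapomorphy uniting that clade.
Most parsimonious ingroup topology: ((Taxon 1,(Taxon 4,(Taxon 6,Taxon 3))),Taxon 7).
Taxon 7 is sister to the clade containing all other ingroup taxa, so it is the earliest-diverging (most basal) ingroup lineage.

Taxon 7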